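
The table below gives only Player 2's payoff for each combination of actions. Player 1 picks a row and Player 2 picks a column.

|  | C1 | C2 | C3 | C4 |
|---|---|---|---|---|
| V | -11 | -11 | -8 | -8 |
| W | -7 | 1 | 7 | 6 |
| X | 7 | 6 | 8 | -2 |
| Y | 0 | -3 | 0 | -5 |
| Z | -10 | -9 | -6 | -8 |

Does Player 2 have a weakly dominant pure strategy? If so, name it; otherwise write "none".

C3

C3 vs C1: V: -8>-11, W: 7>-7, X: 8>7, Y: 0=0, Z: -6>-10.
C3 vs C2: V: -8>-11, W: 7>1, X: 8>6, Y: 0>-3, Z: -6>-9.
C3 vs C4: V: -8=-8, W: 7>6, X: 8>-2, Y: 0>-5, Z: -6>-8.
C3 is at least as good as every other strategy against every opponent action, so it is weakly dominant.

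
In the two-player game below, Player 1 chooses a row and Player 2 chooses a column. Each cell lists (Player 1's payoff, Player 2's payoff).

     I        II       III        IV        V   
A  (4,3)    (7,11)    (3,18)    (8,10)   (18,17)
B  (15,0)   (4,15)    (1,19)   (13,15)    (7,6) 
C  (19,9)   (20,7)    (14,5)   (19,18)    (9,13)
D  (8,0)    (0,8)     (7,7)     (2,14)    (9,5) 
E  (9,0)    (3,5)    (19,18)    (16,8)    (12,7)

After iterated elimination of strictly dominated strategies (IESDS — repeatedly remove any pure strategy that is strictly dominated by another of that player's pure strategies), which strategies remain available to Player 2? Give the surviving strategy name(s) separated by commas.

For Player 1, C strictly dominates B on the remaining columns (I: 19>15, II: 20>4, III: 14>1, IV: 19>13, V: 9>7); eliminate B.
Player 1's strategy D is strictly dominated by E (I: 9>8, II: 3>0, III: 19>7, IV: 16>2, V: 12>9) and is removed.
Column I is eliminated: IV beats it against every remaining row (A: 10>3, C: 18>9, E: 8>0).
Column II is eliminated: V beats it against every remaining row (A: 17>11, C: 13>7, E: 7>5).
Among the remaining strategies, none is strictly dominated by another pure strategy of the same player, so the elimination stops.
Surviving strategies — Player 1: {A, C, E}; Player 2: {III, IV, V}.

III, IV, V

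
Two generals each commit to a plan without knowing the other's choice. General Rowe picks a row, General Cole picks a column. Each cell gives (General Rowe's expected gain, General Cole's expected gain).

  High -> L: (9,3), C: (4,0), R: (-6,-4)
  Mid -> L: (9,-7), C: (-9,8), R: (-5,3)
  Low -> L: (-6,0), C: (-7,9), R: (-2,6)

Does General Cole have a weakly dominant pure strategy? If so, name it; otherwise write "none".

none

L fails to dominate C at Mid (-7<8).
C fails to dominate L at High (0<3).
R fails to dominate L at High (-4<3).
No single strategy dominates all the others.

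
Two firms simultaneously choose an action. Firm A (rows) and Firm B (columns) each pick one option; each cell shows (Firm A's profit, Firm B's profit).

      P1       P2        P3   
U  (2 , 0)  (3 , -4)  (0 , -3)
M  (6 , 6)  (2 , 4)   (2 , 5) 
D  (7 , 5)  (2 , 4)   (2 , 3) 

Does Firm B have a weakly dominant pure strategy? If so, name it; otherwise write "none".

P1 vs P2: U: 0>-4, M: 6>4, D: 5>4.
P1 vs P3: U: 0>-3, M: 6>5, D: 5>3.
P1 is at least as good as every other strategy against every opponent action, so it is weakly dominant.

P1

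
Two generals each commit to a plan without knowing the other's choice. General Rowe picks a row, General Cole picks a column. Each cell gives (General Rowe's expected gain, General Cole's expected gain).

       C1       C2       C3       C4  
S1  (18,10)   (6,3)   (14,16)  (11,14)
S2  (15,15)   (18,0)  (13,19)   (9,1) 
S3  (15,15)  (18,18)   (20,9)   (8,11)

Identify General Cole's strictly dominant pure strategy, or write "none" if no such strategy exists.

none

C1 fails to dominate C2 at S3 (15<18).
C2 fails to dominate C1 at S1 (3<10).
C3 fails to dominate C1 at S3 (9<15).
C4 fails to dominate C1 at S2 (1<15).
No single strategy dominates all the others.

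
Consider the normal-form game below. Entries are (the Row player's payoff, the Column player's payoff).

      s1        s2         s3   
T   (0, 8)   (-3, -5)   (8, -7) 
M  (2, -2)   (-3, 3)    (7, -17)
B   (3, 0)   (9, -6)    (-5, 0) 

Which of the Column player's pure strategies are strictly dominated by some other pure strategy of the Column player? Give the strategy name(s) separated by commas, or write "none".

none

s1: no other strategy beats it everywhere (s2 at T (8>-5); s3 at T (8>-7)).
s2 is not dominated — it holds its own against s1 at M (3>-2); s3 at T (-5>-7).
s3: no other strategy beats it everywhere (s1 at B (0=0); s2 at B (0>-6)).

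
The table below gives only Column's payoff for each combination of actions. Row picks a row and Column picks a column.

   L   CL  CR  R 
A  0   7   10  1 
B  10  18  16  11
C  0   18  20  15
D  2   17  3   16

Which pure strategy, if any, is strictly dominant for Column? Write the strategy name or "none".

L fails to dominate CL at A (0<7).
CL fails to dominate CR at A (7<10).
CR fails to dominate CL at B (16<18).
R fails to dominate CL at A (1<7).
No single strategy dominates all the others.

none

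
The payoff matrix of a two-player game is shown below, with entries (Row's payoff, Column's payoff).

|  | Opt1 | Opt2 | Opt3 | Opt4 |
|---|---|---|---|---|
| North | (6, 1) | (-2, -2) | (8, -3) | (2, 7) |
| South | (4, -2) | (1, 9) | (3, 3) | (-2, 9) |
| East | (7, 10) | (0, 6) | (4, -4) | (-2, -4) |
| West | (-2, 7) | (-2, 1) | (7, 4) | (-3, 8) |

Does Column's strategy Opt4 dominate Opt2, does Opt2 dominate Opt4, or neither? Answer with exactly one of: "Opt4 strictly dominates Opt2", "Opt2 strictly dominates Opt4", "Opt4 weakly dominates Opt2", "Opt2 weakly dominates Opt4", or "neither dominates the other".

Compare Opt4 to Opt2 across each opponent action: North: 7>-2, South: 9=9, East: -4<6, West: 8>1.
Opt4 does better at North, West but worse at East; neither strategy dominates the other.

neither dominates the other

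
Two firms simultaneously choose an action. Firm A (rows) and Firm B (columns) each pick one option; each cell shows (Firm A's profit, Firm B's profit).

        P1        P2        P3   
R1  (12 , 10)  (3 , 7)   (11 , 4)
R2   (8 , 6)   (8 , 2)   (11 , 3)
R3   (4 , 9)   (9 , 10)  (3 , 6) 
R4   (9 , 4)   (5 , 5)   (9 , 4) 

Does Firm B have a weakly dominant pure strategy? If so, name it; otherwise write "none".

none

P1 fails to dominate P2 at R3 (9<10).
P2 fails to dominate P1 at R1 (7<10).
P3 fails to dominate P1 at R1 (4<10).
No single strategy dominates all the others.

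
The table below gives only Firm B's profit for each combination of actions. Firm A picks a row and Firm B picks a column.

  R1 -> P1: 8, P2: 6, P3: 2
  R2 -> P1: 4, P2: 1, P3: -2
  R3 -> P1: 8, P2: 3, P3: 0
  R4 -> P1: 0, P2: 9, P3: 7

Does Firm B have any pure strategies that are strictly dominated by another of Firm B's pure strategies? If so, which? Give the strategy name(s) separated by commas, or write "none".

P3

Nothing dominates P1: P2 at R1 (8>6); P3 at R1 (8>2).
P2: no other strategy beats it everywhere (P1 at R4 (9>0); P3 at R1 (6>2)).
P2 strictly dominates P3 — R1: 6>2, R2: 1>-2, R3: 3>0, R4: 9>7.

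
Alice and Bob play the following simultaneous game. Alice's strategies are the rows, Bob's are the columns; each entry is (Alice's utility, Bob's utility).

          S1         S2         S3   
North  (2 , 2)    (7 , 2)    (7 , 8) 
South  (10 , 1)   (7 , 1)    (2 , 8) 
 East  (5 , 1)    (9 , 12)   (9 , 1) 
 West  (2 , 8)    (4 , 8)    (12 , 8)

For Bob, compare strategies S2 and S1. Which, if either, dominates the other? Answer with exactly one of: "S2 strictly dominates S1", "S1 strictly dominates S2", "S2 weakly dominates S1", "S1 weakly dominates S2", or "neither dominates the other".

Compare S2 to S1 across each opponent action: North: 2=2, South: 1=1, East: 12>1, West: 8=8.
S2 is at least as good everywhere and strictly better somewhere (tied only at North, South, West), so S2 weakly but not strictly dominates S1.

S2 weakly dominates S1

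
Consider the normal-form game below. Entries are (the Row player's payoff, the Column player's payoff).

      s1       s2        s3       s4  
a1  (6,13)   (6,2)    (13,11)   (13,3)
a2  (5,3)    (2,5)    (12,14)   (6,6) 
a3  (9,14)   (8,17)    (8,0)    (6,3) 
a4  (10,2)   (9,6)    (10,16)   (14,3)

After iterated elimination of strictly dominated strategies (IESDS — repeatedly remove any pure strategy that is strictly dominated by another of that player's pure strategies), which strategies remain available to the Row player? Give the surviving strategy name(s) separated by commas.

a1, a4

Row a2 is eliminated: a1 beats it against every remaining column (s1: 6>5, s2: 6>2, s3: 13>12, s4: 13>6).
Row a3 is eliminated: a4 beats it against every remaining column (s1: 10>9, s2: 9>8, s3: 10>8, s4: 14>6).
For the Column player, s3 strictly dominates s2 on the remaining rows (a1: 11>2, a4: 16>6); eliminate s2.
For the Column player, s3 strictly dominates s4 on the remaining rows (a1: 11>3, a4: 16>3); eliminate s4.
Among the remaining strategies, none is strictly dominated by another pure strategy of the same player, so the elimination stops.
Surviving strategies — the Row player: {a1, a4}; the Column player: {s1, s3}.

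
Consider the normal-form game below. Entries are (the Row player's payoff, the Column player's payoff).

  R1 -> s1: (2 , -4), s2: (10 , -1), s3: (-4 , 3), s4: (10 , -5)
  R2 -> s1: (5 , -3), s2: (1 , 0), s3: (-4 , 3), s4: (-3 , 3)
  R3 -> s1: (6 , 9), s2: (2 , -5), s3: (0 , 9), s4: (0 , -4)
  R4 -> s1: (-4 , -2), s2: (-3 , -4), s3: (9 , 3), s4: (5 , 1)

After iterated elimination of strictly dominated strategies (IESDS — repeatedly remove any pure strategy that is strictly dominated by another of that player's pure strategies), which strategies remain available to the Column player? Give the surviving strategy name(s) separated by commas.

s1, s3

The Row player's strategy R2 is strictly dominated by R3 (s1: 6>5, s2: 2>1, s3: 0>-4, s4: 0>-3) and is removed.
The Column player's strategy s2 is strictly dominated by s3 (R1: 3>-1, R3: 9>-5, R4: 3>-4) and is removed.
Column s4 is eliminated: s3 beats it against every remaining row (R1: 3>-5, R3: 9>-4, R4: 3>1).
The Row player's strategy R1 is strictly dominated by R3 (s1: 6>2, s3: 0>-4) and is removed.
Among the remaining strategies, none is strictly dominated by another pure strategy of the same player, so the elimination stops.
Surviving strategies — the Row player: {R3, R4}; the Column player: {s1, s3}.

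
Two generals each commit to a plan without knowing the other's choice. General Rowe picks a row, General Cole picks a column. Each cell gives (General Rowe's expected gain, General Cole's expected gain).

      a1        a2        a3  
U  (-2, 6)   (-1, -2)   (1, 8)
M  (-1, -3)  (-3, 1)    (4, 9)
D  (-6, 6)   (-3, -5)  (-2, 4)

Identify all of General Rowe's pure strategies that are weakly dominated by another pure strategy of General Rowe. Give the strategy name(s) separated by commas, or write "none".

D

U: no other strategy beats it everywhere (M at a2 (-1>-3); D at a1 (-2>-6)).
Nothing dominates M: U at a1 (-1>-2); D at a1 (-1>-6).
D is weakly dominated by U (a1: -2>-6, a2: -1>-3, a3: 1>-2).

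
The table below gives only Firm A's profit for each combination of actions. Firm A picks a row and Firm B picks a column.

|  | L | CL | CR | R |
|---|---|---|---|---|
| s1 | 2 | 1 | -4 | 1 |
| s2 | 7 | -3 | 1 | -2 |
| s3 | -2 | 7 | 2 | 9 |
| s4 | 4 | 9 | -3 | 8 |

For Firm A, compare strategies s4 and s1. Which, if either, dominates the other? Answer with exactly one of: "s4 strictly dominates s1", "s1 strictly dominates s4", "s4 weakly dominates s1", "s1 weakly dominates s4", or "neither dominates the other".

s4's payoffs vs s1's, by Firm B's action — L: 4>2, CL: 9>1, CR: -3>-4, R: 8>1.
Every comparison favours s4, so s4 strictly dominates s1.

s4 strictly dominates s1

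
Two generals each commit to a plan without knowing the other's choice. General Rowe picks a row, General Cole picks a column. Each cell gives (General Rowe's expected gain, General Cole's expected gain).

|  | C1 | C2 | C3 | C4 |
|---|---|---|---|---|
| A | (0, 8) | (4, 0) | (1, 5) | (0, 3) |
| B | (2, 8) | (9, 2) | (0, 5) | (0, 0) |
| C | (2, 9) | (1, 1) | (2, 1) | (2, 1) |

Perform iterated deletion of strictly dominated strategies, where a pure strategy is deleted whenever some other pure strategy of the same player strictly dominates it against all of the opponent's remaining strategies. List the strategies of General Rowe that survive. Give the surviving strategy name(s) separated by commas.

B, C

Column C2 is eliminated: C1 beats it against every remaining row (A: 8>0, B: 8>2, C: 9>1).
For General Rowe, C strictly dominates A on the remaining columns (C1: 2>0, C3: 2>1, C4: 2>0); eliminate A.
For General Cole, C1 strictly dominates C3 on the remaining rows (B: 8>5, C: 9>1); eliminate C3.
For General Cole, C1 strictly dominates C4 on the remaining rows (B: 8>0, C: 9>1); eliminate C4.
Among the remaining strategies, none is strictly dominated by another pure strategy of the same player, so the elimination stops.
Surviving strategies — General Rowe: {B, C}; General Cole: {C1}.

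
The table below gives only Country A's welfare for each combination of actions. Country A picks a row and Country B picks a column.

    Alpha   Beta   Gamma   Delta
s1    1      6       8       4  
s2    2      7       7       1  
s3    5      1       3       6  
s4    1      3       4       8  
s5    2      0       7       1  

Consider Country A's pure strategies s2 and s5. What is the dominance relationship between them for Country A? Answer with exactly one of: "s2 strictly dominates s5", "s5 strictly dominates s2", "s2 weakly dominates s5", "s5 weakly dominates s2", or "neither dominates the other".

s2 weakly dominates s5

Compare s2 to s5 across each choice by Country B: Alpha: 2=2, Beta: 7>0, Gamma: 7=7, Delta: 1=1.
s2 is at least as good everywhere and strictly better somewhere (tied only at Alpha, Gamma, Delta), so s2 weakly but not strictly dominates s5.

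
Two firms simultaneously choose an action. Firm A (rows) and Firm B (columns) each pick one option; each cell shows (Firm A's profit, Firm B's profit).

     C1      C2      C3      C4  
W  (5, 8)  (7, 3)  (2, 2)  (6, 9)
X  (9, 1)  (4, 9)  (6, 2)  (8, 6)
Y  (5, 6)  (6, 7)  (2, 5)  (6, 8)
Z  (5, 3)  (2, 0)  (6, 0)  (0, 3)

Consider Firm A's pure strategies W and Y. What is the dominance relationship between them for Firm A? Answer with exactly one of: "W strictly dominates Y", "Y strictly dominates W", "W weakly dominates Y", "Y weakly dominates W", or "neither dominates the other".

W's payoffs vs Y's, by Firm B's action — C1: 5=5, C2: 7>6, C3: 2=2, C4: 6=6.
W is at least as good everywhere and strictly better somewhere (tied only at C1, C3, C4), so W weakly but not strictly dominates Y.

W weakly dominates Y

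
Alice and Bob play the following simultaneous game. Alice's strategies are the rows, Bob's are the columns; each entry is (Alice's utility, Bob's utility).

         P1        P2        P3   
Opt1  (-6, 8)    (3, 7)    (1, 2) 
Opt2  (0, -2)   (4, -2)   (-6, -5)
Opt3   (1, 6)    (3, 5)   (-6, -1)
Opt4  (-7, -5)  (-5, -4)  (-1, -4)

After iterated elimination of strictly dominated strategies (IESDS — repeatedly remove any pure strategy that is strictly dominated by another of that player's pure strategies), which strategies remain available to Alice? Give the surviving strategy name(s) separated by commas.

Row Opt4 is eliminated: Opt1 beats it against every remaining column (P1: -6>-7, P2: 3>-5, P3: 1>-1).
For Bob, P1 strictly dominates P3 on the remaining rows (Opt1: 8>2, Opt2: -2>-5, Opt3: 6>-1); eliminate P3.
Alice's strategy Opt1 is strictly dominated by Opt2 (P1: 0>-6, P2: 4>3) and is removed.
Among the remaining strategies, none is strictly dominated by another pure strategy of the same player, so the elimination stops.
Surviving strategies — Alice: {Opt2, Opt3}; Bob: {P1, P2}.

Opt2, Opt3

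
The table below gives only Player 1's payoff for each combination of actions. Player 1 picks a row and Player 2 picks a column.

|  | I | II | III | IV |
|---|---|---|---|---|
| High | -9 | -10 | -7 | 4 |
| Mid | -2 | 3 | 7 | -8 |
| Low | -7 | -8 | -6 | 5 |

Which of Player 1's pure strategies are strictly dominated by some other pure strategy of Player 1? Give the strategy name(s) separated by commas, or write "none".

High

High is strictly dominated by Low (I: -7>-9, II: -8>-10, III: -6>-7, IV: 5>4).
Mid: no other strategy beats it everywhere (High at I (-2>-9); Low at I (-2>-7)).
Low is not dominated — it holds its own against High at I (-7>-9); Mid at IV (5>-8).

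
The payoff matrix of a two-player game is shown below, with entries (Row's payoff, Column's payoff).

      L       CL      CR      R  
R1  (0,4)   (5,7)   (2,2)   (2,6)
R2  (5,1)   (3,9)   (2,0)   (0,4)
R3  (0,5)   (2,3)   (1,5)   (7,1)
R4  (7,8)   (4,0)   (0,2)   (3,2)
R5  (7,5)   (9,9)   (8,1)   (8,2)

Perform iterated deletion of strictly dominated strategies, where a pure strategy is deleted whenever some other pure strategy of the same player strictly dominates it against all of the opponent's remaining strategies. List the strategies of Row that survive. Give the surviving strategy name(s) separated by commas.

Row R1 is eliminated: R5 beats it against every remaining column (L: 7>0, CL: 9>5, CR: 8>2, R: 8>2).
Row's strategy R2 is strictly dominated by R5 (L: 7>5, CL: 9>3, CR: 8>2, R: 8>0) and is removed.
Row R3 is eliminated: R5 beats it against every remaining column (L: 7>0, CL: 9>2, CR: 8>1, R: 8>7).
Column CR is eliminated: L beats it against every remaining row (R4: 8>2, R5: 5>1).
Column's strategy R is strictly dominated by L (R4: 8>2, R5: 5>2) and is removed.
Among the remaining strategies, none is strictly dominated by another pure strategy of the same player, so the elimination stops.
Surviving strategies — Row: {R4, R5}; Column: {L, CL}.

R4, R5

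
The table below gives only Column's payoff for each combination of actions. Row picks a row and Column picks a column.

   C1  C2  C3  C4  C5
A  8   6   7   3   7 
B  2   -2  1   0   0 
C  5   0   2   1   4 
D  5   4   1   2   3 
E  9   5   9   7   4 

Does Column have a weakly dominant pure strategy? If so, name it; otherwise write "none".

C1

C1 vs C2: A: 8>6, B: 2>-2, C: 5>0, D: 5>4, E: 9>5.
C1 vs C3: A: 8>7, B: 2>1, C: 5>2, D: 5>1, E: 9=9.
C1 vs C4: A: 8>3, B: 2>0, C: 5>1, D: 5>2, E: 9>7.
C1 vs C5: A: 8>7, B: 2>0, C: 5>4, D: 5>3, E: 9>4.
C1 is at least as good as every other strategy against every opponent action, so it is weakly dominant.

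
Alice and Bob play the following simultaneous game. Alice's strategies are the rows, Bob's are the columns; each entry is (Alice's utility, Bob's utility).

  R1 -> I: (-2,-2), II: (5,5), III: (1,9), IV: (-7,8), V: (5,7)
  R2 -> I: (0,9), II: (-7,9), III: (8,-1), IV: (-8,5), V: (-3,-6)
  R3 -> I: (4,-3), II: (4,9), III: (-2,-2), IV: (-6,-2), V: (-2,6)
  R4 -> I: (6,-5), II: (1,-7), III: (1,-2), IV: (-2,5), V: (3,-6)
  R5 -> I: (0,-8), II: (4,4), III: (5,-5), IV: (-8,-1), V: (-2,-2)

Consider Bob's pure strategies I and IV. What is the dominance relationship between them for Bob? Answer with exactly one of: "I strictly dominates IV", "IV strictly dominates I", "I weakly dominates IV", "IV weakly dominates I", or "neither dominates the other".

Compare I to IV across each choice by Alice: R1: -2<8, R2: 9>5, R3: -3<-2, R4: -5<5, R5: -8<-1.
I does better at R2 but worse at R1, R3, R4, R5; neither strategy dominates the other.

neither dominates the other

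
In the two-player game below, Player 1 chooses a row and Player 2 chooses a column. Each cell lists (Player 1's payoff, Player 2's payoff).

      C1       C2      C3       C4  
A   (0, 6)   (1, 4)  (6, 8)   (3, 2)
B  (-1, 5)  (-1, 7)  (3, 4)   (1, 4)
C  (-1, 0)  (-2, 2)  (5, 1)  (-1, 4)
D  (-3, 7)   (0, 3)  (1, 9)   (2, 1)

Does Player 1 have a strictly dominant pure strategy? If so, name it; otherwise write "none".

A vs B: C1: 0>-1, C2: 1>-1, C3: 6>3, C4: 3>1.
A vs C: C1: 0>-1, C2: 1>-2, C3: 6>5, C4: 3>-1.
A vs D: C1: 0>-3, C2: 1>0, C3: 6>1, C4: 3>2.
A strictly beats every other strategy against every opponent action, so it is strictly dominant.

A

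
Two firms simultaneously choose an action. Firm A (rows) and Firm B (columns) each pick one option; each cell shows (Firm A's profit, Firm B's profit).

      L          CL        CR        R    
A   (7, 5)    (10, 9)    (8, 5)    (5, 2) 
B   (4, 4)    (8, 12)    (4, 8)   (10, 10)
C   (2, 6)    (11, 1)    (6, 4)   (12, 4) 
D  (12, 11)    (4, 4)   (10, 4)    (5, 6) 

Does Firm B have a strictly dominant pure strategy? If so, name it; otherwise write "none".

none

L fails to dominate CL at A (5<9).
CL fails to dominate L at C (1<6).
CR fails to dominate L at A (5=5).
R fails to dominate L at A (2<5).
No single strategy dominates all the others.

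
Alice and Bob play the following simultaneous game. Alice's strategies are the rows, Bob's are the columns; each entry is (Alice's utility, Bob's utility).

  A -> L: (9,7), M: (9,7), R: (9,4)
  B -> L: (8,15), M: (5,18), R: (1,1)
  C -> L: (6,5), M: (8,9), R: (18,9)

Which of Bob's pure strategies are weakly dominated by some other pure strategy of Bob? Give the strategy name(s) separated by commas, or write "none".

L, R

L is weakly dominated by M (A: 7=7, B: 18>15, C: 9>5).
M: no other strategy beats it everywhere (L at B (18>15); R at A (7>4)).
M weakly dominates R — A: 7>4, B: 18>1, C: 9=9.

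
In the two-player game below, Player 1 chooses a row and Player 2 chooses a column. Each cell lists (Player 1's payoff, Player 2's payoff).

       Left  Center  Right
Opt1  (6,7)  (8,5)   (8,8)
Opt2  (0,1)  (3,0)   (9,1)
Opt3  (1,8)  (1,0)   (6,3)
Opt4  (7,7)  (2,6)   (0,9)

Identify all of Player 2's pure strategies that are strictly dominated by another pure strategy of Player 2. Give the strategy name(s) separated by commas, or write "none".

Left: no other strategy beats it everywhere (Center at Opt1 (7>5); Right at Opt2 (1=1)).
Center: dominated, since Left does at least as well everywhere (Opt1: 7>5, Opt2: 1>0, Opt3: 8>0, Opt4: 7>6).
Nothing dominates Right: Left at Opt1 (8>7); Center at Opt1 (8>5).

Center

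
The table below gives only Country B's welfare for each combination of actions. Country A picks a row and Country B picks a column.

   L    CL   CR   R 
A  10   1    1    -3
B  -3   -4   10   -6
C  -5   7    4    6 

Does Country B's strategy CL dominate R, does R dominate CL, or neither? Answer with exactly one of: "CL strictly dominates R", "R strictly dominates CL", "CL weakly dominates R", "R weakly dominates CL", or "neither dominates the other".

CL strictly dominates R

Compare CL to R across every action of Country A: A: 1>-3, B: -4>-6, C: 7>6.
CL gives a strictly higher payoff against every action of Country A, so CL strictly dominates R.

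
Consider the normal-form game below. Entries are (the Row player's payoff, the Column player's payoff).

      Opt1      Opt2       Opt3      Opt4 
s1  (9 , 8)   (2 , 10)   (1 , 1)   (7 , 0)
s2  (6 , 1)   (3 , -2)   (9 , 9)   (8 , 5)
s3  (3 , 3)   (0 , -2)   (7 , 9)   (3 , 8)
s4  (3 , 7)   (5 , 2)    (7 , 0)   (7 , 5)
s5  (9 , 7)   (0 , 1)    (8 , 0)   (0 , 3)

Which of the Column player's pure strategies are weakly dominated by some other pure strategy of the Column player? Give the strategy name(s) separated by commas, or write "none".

none

Opt1: no other strategy beats it everywhere (Opt2 at s2 (1>-2); Opt3 at s1 (8>1); Opt4 at s1 (8>0)).
Opt2 is not dominated — it holds its own against Opt1 at s1 (10>8); Opt3 at s1 (10>1); Opt4 at s1 (10>0).
Opt3: no other strategy beats it everywhere (Opt1 at s2 (9>1); Opt2 at s2 (9>-2); Opt4 at s1 (1>0)).
Opt4 is not dominated — it holds its own against Opt1 at s2 (5>1); Opt2 at s2 (5>-2); Opt3 at s4 (5>0).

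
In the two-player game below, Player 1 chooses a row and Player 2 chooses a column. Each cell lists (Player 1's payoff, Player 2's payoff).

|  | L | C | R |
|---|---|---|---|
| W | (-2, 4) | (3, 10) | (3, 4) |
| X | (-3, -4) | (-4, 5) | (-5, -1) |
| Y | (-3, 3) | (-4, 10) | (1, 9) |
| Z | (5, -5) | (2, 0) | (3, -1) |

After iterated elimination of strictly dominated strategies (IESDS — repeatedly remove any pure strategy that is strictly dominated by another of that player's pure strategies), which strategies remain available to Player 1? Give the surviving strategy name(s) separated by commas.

W

Row X is eliminated: W beats it against every remaining column (L: -2>-3, C: 3>-4, R: 3>-5).
Player 1's strategy Y is strictly dominated by W (L: -2>-3, C: 3>-4, R: 3>1) and is removed.
For Player 2, C strictly dominates L on the remaining rows (W: 10>4, Z: 0>-5); eliminate L.
Column R is eliminated: C beats it against every remaining row (W: 10>4, Z: 0>-1).
For Player 1, W strictly dominates Z on the remaining columns (C: 3>2); eliminate Z.
Among the remaining strategies, none is strictly dominated by another pure strategy of the same player, so the elimination stops.
Surviving strategies — Player 1: {W}; Player 2: {C}.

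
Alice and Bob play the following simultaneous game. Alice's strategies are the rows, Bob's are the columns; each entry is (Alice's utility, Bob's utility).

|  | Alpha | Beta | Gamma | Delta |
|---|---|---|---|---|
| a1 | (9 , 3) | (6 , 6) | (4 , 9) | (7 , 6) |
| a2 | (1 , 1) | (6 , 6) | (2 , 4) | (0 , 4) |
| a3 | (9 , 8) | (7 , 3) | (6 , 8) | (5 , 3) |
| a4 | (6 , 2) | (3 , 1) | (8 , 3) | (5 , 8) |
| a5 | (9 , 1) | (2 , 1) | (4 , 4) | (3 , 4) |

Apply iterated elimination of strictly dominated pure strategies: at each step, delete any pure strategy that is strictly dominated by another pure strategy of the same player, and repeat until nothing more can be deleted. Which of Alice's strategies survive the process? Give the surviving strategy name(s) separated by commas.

a1, a3, a4, a5

Row a2 is eliminated: a3 beats it against every remaining column (Alpha: 9>1, Beta: 7>6, Gamma: 6>2, Delta: 5>0).
Bob's strategy Beta is strictly dominated by Gamma (a1: 9>6, a3: 8>3, a4: 3>1, a5: 4>1) and is removed.
Among the remaining strategies, none is strictly dominated by another pure strategy of the same player, so the elimination stops.
Surviving strategies — Alice: {a1, a3, a4, a5}; Bob: {Alpha, Gamma, Delta}.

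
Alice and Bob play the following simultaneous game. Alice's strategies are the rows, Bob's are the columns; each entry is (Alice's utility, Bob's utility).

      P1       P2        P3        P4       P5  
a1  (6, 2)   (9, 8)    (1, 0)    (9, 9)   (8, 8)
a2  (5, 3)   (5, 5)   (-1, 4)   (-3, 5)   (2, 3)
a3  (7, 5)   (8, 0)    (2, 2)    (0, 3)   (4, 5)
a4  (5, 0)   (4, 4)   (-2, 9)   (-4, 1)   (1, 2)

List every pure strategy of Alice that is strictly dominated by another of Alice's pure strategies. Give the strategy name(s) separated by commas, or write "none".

a1 is not dominated — it holds its own against a2 at P1 (6>5); a3 at P2 (9>8); a4 at P1 (6>5).
a2 is strictly dominated by a1 (P1: 6>5, P2: 9>5, P3: 1>-1, P4: 9>-3, P5: 8>2).
a3 is not dominated — it holds its own against a1 at P1 (7>6); a2 at P1 (7>5); a4 at P1 (7>5).
a1 strictly dominates a4 — P1: 6>5, P2: 9>4, P3: 1>-2, P4: 9>-4, P5: 8>1.

a2, a4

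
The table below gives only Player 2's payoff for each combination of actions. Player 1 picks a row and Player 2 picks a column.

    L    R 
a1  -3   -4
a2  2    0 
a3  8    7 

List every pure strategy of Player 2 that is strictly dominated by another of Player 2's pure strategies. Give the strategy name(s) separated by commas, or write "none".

R

L is not dominated — it holds its own against R at a1 (-3>-4).
R is strictly dominated by L (a1: -3>-4, a2: 2>0, a3: 8>7).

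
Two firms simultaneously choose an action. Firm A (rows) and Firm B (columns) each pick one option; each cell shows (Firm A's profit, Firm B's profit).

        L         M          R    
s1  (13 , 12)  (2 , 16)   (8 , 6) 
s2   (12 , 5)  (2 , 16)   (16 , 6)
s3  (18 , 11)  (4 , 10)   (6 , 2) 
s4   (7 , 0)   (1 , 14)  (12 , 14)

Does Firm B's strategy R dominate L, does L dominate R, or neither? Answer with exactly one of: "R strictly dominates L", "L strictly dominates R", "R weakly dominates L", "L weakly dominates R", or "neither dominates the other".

neither dominates the other

Compare R to L across each choice by Firm A: s1: 6<12, s2: 6>5, s3: 2<11, s4: 14>0.
R does better at s2, s4 but worse at s1, s3; neither strategy dominates the other.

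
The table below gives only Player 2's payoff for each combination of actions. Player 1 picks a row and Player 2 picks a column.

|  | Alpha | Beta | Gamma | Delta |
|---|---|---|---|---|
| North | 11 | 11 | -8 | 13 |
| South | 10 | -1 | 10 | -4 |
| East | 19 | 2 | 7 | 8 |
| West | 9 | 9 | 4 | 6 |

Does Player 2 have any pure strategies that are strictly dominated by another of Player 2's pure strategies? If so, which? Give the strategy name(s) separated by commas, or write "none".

Nothing dominates Alpha: Beta at North (11=11); Gamma at North (11>-8); Delta at South (10>-4).
Nothing dominates Beta: Alpha at North (11=11); Gamma at North (11>-8); Delta at South (-1>-4).
Gamma is not dominated — it holds its own against Alpha at South (10=10); Beta at South (10>-1); Delta at South (10>-4).
Delta is not dominated — it holds its own against Alpha at North (13>11); Beta at North (13>11); Gamma at North (13>-8).

none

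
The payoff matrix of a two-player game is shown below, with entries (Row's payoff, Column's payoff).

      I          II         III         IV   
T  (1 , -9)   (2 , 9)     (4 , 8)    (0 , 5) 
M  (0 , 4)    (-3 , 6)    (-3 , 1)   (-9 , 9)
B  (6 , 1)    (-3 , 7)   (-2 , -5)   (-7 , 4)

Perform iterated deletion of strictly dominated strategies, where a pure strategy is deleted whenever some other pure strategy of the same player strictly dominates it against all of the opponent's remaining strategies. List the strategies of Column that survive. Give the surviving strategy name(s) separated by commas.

II

Row's strategy M is strictly dominated by T (I: 1>0, II: 2>-3, III: 4>-3, IV: 0>-9) and is removed.
Column's strategy I is strictly dominated by II (T: 9>-9, B: 7>1) and is removed.
For Row, T strictly dominates B on the remaining columns (II: 2>-3, III: 4>-2, IV: 0>-7); eliminate B.
For Column, II strictly dominates III on the remaining rows (T: 9>8); eliminate III.
For Column, II strictly dominates IV on the remaining rows (T: 9>5); eliminate IV.
Among the remaining strategies, none is strictly dominated by another pure strategy of the same player, so the elimination stops.
Surviving strategies — Row: {T}; Column: {II}.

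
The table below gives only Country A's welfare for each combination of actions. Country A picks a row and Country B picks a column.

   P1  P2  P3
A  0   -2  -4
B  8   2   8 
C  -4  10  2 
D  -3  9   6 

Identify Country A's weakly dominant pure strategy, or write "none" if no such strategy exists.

A fails to dominate B at P1 (0<8).
B fails to dominate C at P2 (2<10).
C fails to dominate A at P1 (-4<0).
D fails to dominate A at P1 (-3<0).
No single strategy dominates all the others.

none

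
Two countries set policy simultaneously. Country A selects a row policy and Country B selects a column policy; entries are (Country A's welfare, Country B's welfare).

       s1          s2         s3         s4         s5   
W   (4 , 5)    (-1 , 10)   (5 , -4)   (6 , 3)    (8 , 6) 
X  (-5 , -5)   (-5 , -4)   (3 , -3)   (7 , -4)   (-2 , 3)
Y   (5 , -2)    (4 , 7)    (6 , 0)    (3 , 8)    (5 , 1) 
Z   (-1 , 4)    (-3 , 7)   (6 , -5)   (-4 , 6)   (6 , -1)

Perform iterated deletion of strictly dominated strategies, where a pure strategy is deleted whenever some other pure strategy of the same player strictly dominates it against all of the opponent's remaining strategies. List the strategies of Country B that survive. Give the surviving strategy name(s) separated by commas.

Column s1 is eliminated: s2 beats it against every remaining row (W: 10>5, X: -4>-5, Y: 7>-2, Z: 7>4).
Country B's strategy s3 is strictly dominated by s5 (W: 6>-4, X: 3>-3, Y: 1>0, Z: -1>-5) and is removed.
Country A's strategy Z is strictly dominated by W (s2: -1>-3, s4: 6>-4, s5: 8>6) and is removed.
Among the remaining strategies, none is strictly dominated by another pure strategy of the same player, so the elimination stops.
Surviving strategies — Country A: {W, X, Y}; Country B: {s2, s4, s5}.

s2, s4, s5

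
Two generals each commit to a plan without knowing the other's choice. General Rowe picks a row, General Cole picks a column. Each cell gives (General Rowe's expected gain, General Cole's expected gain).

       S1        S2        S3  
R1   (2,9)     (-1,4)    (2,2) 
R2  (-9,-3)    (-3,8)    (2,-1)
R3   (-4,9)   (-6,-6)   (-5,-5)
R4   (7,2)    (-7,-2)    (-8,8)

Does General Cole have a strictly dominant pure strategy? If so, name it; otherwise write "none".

none

S1 fails to dominate S2 at R2 (-3<8).
S2 fails to dominate S1 at R1 (4<9).
S3 fails to dominate S1 at R1 (2<9).
No single strategy dominates all the others.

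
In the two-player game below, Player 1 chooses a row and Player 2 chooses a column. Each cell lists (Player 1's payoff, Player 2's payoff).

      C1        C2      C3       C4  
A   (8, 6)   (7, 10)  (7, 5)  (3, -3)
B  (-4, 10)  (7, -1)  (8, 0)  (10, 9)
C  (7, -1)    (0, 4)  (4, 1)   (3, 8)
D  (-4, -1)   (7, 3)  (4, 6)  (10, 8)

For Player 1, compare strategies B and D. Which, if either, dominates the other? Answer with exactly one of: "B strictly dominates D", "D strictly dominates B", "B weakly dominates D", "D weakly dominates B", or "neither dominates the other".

B's payoffs vs D's, by Player 2's action — C1: -4=-4, C2: 7=7, C3: 8>4, C4: 10=10.
B is at least as good everywhere and strictly better somewhere (tied only at C1, C2, C4), so B weakly but not strictly dominates D.

B weakly dominates D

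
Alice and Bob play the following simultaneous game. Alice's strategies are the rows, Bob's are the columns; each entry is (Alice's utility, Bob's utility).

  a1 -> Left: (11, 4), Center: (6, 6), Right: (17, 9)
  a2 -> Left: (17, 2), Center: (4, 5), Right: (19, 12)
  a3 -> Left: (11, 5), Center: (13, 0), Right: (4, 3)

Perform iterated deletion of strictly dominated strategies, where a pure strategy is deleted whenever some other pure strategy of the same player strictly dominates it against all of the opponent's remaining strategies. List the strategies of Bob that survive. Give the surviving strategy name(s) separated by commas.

Right

For Bob, Right strictly dominates Center on the remaining rows (a1: 9>6, a2: 12>5, a3: 3>0); eliminate Center.
Row a1 is eliminated: a2 beats it against every remaining column (Left: 17>11, Right: 19>17).
Row a3 is eliminated: a2 beats it against every remaining column (Left: 17>11, Right: 19>4).
Bob's strategy Left is strictly dominated by Right (a2: 12>2) and is removed.
Among the remaining strategies, none is strictly dominated by another pure strategy of the same player, so the elimination stops.
Surviving strategies — Alice: {a2}; Bob: {Right}.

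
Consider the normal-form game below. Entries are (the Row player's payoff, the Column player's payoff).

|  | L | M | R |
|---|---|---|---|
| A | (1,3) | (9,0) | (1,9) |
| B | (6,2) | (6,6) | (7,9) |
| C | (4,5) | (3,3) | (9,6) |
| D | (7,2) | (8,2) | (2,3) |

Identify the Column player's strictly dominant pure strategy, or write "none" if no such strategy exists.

R

R vs L: A: 9>3, B: 9>2, C: 6>5, D: 3>2.
R vs M: A: 9>0, B: 9>6, C: 6>3, D: 3>2.
R strictly beats every other strategy against every opponent action, so it is strictly dominant.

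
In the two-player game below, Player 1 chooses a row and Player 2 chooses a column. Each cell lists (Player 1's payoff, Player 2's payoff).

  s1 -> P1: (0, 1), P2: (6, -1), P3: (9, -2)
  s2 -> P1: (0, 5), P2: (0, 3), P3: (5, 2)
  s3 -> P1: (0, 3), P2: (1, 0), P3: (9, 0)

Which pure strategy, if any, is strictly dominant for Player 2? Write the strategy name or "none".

P1

P1 vs P2: s1: 1>-1, s2: 5>3, s3: 3>0.
P1 vs P3: s1: 1>-2, s2: 5>2, s3: 3>0.
P1 strictly beats every other strategy against every opponent action, so it is strictly dominant.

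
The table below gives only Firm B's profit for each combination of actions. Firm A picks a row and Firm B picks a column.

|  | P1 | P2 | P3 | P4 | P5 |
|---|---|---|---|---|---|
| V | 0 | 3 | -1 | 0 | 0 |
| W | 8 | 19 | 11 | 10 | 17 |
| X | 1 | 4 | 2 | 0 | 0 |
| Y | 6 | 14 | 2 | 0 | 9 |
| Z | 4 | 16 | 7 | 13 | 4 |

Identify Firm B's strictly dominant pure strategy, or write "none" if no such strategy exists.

P2

P2 vs P1: V: 3>0, W: 19>8, X: 4>1, Y: 14>6, Z: 16>4.
P2 vs P3: V: 3>-1, W: 19>11, X: 4>2, Y: 14>2, Z: 16>7.
P2 vs P4: V: 3>0, W: 19>10, X: 4>0, Y: 14>0, Z: 16>13.
P2 vs P5: V: 3>0, W: 19>17, X: 4>0, Y: 14>9, Z: 16>4.
P2 strictly beats every other strategy against every opponent action, so it is strictly dominant.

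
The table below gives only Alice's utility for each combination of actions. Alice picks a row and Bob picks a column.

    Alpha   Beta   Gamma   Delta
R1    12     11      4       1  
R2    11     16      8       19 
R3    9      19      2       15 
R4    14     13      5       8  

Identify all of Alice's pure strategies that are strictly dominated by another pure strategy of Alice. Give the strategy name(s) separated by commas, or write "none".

R1

R1: dominated, since R4 does at least as well everywhere (Alpha: 14>12, Beta: 13>11, Gamma: 5>4, Delta: 8>1).
R2 is not dominated — it holds its own against R1 at Beta (16>11); R3 at Alpha (11>9); R4 at Beta (16>13).
R3: no other strategy beats it everywhere (R1 at Beta (19>11); R2 at Beta (19>16); R4 at Beta (19>13)).
Nothing dominates R4: R1 at Alpha (14>12); R2 at Alpha (14>11); R3 at Alpha (14>9).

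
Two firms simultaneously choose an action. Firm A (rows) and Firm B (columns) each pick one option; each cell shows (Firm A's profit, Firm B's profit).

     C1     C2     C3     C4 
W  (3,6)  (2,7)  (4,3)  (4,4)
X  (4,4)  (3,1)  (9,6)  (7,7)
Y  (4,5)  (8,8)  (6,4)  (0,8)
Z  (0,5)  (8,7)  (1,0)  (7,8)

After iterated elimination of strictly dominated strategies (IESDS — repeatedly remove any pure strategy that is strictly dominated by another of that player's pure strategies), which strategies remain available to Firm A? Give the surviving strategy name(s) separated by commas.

X, Y, Z

Row W is eliminated: X beats it against every remaining column (C1: 4>3, C2: 3>2, C3: 9>4, C4: 7>4).
Firm B's strategy C1 is strictly dominated by C4 (X: 7>4, Y: 8>5, Z: 8>5) and is removed.
For Firm B, C4 strictly dominates C3 on the remaining rows (X: 7>6, Y: 8>4, Z: 8>0); eliminate C3.
Among the remaining strategies, none is strictly dominated by another pure strategy of the same player, so the elimination stops.
Surviving strategies — Firm A: {X, Y, Z}; Firm B: {C2, C4}.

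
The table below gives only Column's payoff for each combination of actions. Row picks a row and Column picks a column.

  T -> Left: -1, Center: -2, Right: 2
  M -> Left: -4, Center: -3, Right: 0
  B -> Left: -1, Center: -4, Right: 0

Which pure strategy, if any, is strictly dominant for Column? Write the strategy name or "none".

Right vs Left: T: 2>-1, M: 0>-4, B: 0>-1.
Right vs Center: T: 2>-2, M: 0>-3, B: 0>-4.
Right strictly beats every other strategy against every opponent action, so it is strictly dominant.

Right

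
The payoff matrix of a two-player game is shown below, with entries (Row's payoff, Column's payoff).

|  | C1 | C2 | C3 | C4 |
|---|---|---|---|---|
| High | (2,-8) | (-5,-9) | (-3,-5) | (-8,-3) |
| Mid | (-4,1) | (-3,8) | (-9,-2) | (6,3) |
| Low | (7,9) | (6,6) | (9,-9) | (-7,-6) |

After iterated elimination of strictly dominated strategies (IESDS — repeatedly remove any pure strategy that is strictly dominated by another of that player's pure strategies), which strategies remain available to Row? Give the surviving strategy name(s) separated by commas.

Row High is eliminated: Low beats it against every remaining column (C1: 7>2, C2: 6>-5, C3: 9>-3, C4: -7>-8).
For Column, C1 strictly dominates C3 on the remaining rows (Mid: 1>-2, Low: 9>-9); eliminate C3.
Column's strategy C4 is strictly dominated by C2 (Mid: 8>3, Low: 6>-6) and is removed.
Row's strategy Mid is strictly dominated by Low (C1: 7>-4, C2: 6>-3) and is removed.
Column C2 is eliminated: C1 beats it against every remaining row (Low: 9>6).
Among the remaining strategies, none is strictly dominated by another pure strategy of the same player, so the elimination stops.
Surviving strategies — Row: {Low}; Column: {C1}.

Low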